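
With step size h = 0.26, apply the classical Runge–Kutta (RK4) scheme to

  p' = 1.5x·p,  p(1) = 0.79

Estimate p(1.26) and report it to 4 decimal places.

RK4: k1 = f(x_n, p_n); k2 = f(x_n + h/2, p_n + (h/2)·k1); k3 = f(x_n + h/2, p_n + (h/2)·k2); k4 = f(x_n + h, p_n + h·k3); p_{n+1} = p_n + (h/6)·(k1 + 2k2 + 2k3 + k4).
x=1.000000, p=0.790000:
  k1 = f(1.000000, 0.790000) = 1.185000
  k2 = f(1.130000, 0.944050) = 1.600165
  k3 = f(1.130000, 0.998021) = 1.691646
  k4 = f(1.260000, 1.229828) = 2.324375
  p ← 0.790000 + (0.26/6)·(k1 + 2k2 + 2k3 + k4) = 1.227363
p(1.26) ≈ 1.2274

1.2274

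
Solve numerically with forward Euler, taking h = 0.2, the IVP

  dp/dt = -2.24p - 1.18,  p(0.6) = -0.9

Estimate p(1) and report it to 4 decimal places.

-0.6405

Euler: p_{n+1} = p_n + h·f(t_n, p_n).
t=0.600000, p=-0.900000: f=0.836000 → p ← -0.900000 + 0.2·0.836000 = -0.732800
t=0.800000, p=-0.732800: f=0.461472 → p ← -0.732800 + 0.2·0.461472 = -0.640506
p(1) ≈ -0.6405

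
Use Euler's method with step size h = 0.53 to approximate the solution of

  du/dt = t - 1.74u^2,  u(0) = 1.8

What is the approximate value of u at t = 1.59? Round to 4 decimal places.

-6.1443

Euler: u_{n+1} = u_n + h·f(t_n, u_n).
t=0.000000, u=1.800000: f=-5.637600 → u ← 1.800000 + 0.53·(-5.637600) = -1.187928
t=0.530000, u=-1.187928: f=-1.925441 → u ← -1.187928 + 0.53·(-1.925441) = -2.208412
t=1.060000, u=-2.208412: f=-7.426123 → u ← -2.208412 + 0.53·(-7.426123) = -6.144257
u(1.59) ≈ -6.1443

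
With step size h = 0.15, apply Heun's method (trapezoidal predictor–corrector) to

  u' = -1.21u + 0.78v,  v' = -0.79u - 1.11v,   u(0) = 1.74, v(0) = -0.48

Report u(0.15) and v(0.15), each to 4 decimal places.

Heun on (u,v): k1 = f(s_n, state_n); k2 = f(s_n + h, state_n + h·k1); state_{n+1} = state_n + (h/2)·(k1 + k2).
0.000000: (1.740000, -0.480000)
  k1 = (-2.479800, -0.841800)
  predictor → (1.368030, -0.606270)
  k2 = (-2.128207, -0.407784)
  → (1.394399, -0.573719)
(u(0.15), v(0.15)) ≈ (1.3944, -0.5737)

1.3944, -0.5737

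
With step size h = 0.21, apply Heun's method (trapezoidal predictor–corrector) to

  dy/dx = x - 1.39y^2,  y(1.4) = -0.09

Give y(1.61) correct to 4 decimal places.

0.2189

Heun: k1 = f(x_n, y_n); k2 = f(x_n + h, y_n + h·k1); y_{n+1} = y_n + (h/2)·(k1 + k2).
x=1.400000, y=-0.090000:
  k1 = f(1.400000, -0.090000) = 1.388741
  k2 = f(1.610000, 0.201636) = 1.553487
  y ← -0.090000 + (0.21/2)·(1.388741 + 1.553487) = 0.218934
y(1.61) ≈ 0.2189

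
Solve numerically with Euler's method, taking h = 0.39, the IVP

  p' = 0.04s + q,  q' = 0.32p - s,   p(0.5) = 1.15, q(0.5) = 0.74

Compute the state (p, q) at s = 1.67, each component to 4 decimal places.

1.9523, 0.2385

Euler on (p,q): p_{n+1} = p_n + h·p', q_{n+1} = q_n + h·q'.
0.500000: (1.150000, 0.740000); f=(0.760000, -0.132000) → (1.446400, 0.688520)
0.890000: (1.446400, 0.688520); f=(0.724120, -0.427152) → (1.728807, 0.521931)
1.280000: (1.728807, 0.521931); f=(0.573131, -0.726782) → (1.952328, 0.238486)
(p(1.67), q(1.67)) ≈ (1.9523, 0.2385)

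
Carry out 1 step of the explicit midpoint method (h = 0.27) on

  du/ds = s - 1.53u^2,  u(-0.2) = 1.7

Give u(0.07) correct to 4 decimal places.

Midpoint: k1 = f(s_n, u_n); k2 = f(s_n + h/2, u_n + (h/2)·k1); u_{n+1} = u_n + h·k2.
s=-0.200000, u=1.700000:
  k1 = f(-0.200000, 1.700000) = -4.621700
  k2 = f(-0.065000, 1.076070) = -1.836629
  u ← 1.700000 + 0.27·(-1.836629) = 1.204110
u(0.07) ≈ 1.2041

1.2041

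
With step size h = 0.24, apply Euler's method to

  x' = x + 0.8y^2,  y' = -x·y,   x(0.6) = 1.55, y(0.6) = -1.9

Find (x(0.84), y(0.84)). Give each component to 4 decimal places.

Euler on (x,y): x_{n+1} = x_n + h·x', y_{n+1} = y_n + h·y'.
0.600000: (1.550000, -1.900000); f=(4.438000, 2.945000) → (2.615120, -1.193200)
(x(0.84), y(0.84)) ≈ (2.6151, -1.1932)

2.6151, -1.1932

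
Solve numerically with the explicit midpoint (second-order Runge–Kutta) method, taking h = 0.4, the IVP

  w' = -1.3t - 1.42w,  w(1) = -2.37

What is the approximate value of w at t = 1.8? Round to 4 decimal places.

-1.7421

Midpoint: k1 = f(t_n, w_n); k2 = f(t_n + h/2, w_n + (h/2)·k1); w_{n+1} = w_n + h·k2.
t=1.000000, w=-2.370000:
  k1 = f(1.000000, -2.370000) = 2.065400
  k2 = f(1.200000, -1.956920) = 1.218826
  w ← -2.370000 + 0.4·1.218826 = -1.882469
t=1.400000, w=-1.882469:
  k1 = f(1.400000, -1.882469) = 0.853107
  k2 = f(1.600000, -1.711848) = 0.350824
  w ← -1.882469 + 0.4·0.350824 = -1.742140
w(1.8) ≈ -1.7421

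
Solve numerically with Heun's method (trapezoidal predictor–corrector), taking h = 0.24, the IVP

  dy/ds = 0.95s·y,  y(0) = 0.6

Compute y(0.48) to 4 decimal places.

Heun: k1 = f(s_n, y_n); k2 = f(s_n + h, y_n + h·k1); y_{n+1} = y_n + (h/2)·(k1 + k2).
s=0.000000, y=0.600000:
  k1 = f(0.000000, 0.600000) = 0.000000
  k2 = f(0.240000, 0.600000) = 0.136800
  y ← 0.600000 + (0.24/2)·(0.000000 + 0.136800) = 0.616416
s=0.240000, y=0.616416:
  k1 = f(0.240000, 0.616416) = 0.140543
  k2 = f(0.480000, 0.650146) = 0.296467
  y ← 0.616416 + (0.24/2)·(0.140543 + 0.296467) = 0.668857
y(0.48) ≈ 0.6689

0.6689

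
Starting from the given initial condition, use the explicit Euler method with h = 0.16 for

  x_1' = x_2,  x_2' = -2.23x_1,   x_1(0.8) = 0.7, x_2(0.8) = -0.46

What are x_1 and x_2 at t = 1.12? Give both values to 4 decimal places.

0.5128, -0.9333

Euler on (x_1,x_2): x_1_{n+1} = x_1_n + h·x_1', x_2_{n+1} = x_2_n + h·x_2'.
0.800000: (0.700000, -0.460000); f=(-0.460000, -1.561000) → (0.626400, -0.709760)
0.960000: (0.626400, -0.709760); f=(-0.709760, -1.396872) → (0.512838, -0.933260)
(x_1(1.12), x_2(1.12)) ≈ (0.5128, -0.9333)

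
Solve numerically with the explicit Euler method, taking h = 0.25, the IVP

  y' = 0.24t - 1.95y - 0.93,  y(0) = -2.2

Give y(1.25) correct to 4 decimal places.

Euler: y_{n+1} = y_n + h·f(t_n, y_n).
t=0.000000, y=-2.200000: f=3.360000 → y ← -2.200000 + 0.25·3.360000 = -1.360000
t=0.250000, y=-1.360000: f=1.782000 → y ← -1.360000 + 0.25·1.782000 = -0.914500
t=0.500000, y=-0.914500: f=0.973275 → y ← -0.914500 + 0.25·0.973275 = -0.671181
t=0.750000, y=-0.671181: f=0.558803 → y ← -0.671181 + 0.25·0.558803 = -0.531480
t=1.000000, y=-0.531480: f=0.346387 → y ← -0.531480 + 0.25·0.346387 = -0.444884
y(1.25) ≈ -0.4449

-0.4449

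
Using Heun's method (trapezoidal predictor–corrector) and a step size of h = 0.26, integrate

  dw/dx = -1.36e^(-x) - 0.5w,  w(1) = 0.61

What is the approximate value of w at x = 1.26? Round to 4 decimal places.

0.4291

Heun: k1 = f(x_n, w_n); k2 = f(x_n + h, w_n + h·k1); w_{n+1} = w_n + (h/2)·(k1 + k2).
x=1.000000, w=0.610000:
  k1 = f(1.000000, 0.610000) = -0.805316
  k2 = f(1.260000, 0.400618) = -0.586078
  w ← 0.610000 + (0.26/2)·(-0.805316 + (-0.586078)) = 0.429119
w(1.26) ≈ 0.4291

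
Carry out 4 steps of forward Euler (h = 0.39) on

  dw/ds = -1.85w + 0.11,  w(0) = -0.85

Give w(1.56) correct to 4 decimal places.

Euler: w_{n+1} = w_n + h·f(s_n, w_n).
s=0.000000, w=-0.850000: f=1.682500 → w ← -0.850000 + 0.39·1.682500 = -0.193825
s=0.390000, w=-0.193825: f=0.468576 → w ← -0.193825 + 0.39·0.468576 = -0.011080
s=0.780000, w=-0.011080: f=0.130498 → w ← -0.011080 + 0.39·0.130498 = 0.039814
s=1.170000, w=0.039814: f=0.036344 → w ← 0.039814 + 0.39·0.036344 = 0.053988
w(1.56) ≈ 0.0540

0.0540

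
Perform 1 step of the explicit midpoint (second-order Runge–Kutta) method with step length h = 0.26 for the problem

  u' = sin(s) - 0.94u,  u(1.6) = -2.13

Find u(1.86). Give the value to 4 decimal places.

-1.4481

Midpoint: k1 = f(s_n, u_n); k2 = f(s_n + h/2, u_n + (h/2)·k1); u_{n+1} = u_n + h·k2.
s=1.600000, u=-2.130000:
  k1 = f(1.600000, -2.130000) = 3.001774
  k2 = f(1.730000, -1.739769) = 2.622737
  u ← -2.130000 + 0.26·2.622737 = -1.448088
u(1.86) ≈ -1.4481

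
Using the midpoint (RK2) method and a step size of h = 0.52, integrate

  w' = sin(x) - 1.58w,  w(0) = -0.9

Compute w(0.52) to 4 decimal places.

Midpoint: k1 = f(x_n, w_n); k2 = f(x_n + h/2, w_n + (h/2)·k1); w_{n+1} = w_n + h·k2.
x=0.000000, w=-0.900000:
  k1 = f(0.000000, -0.900000) = 1.422000
  k2 = f(0.260000, -0.530280) = 1.094923
  w ← -0.900000 + 0.52·1.094923 = -0.330640
w(0.52) ≈ -0.3306

-0.3306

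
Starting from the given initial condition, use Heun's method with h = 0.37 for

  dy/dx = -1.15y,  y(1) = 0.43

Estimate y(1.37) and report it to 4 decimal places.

0.2860

Heun: k1 = f(x_n, y_n); k2 = f(x_n + h, y_n + h·k1); y_{n+1} = y_n + (h/2)·(k1 + k2).
x=1.000000, y=0.430000:
  k1 = f(1.000000, 0.430000) = -0.494500
  k2 = f(1.370000, 0.247035) = -0.284090
  y ← 0.430000 + (0.37/2)·(-0.494500 + (-0.284090)) = 0.285961
y(1.37) ≈ 0.2860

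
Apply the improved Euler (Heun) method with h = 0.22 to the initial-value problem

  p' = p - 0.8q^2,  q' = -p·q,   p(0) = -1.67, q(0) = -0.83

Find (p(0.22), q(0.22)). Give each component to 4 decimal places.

Heun on (p,q): k1 = f(s_n, state_n); k2 = f(s_n + h, state_n + h·k1); state_{n+1} = state_n + (h/2)·(k1 + k2).
0.000000: (-1.670000, -0.830000)
  k1 = (-2.221120, -1.386100)
  predictor → (-2.158646, -1.134942)
  k2 = (-3.189121, -2.449938)
  → (-2.265127, -1.251964)
(p(0.22), q(0.22)) ≈ (-2.2651, -1.2520)

-2.2651, -1.2520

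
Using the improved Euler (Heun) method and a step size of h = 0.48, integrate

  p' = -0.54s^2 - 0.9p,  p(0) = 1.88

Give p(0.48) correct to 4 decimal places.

1.2134

Heun: k1 = f(s_n, p_n); k2 = f(s_n + h, p_n + h·k1); p_{n+1} = p_n + (h/2)·(k1 + k2).
s=0.000000, p=1.880000:
  k1 = f(0.000000, 1.880000) = -1.692000
  k2 = f(0.480000, 1.067840) = -1.085472
  p ← 1.880000 + (0.48/2)·(-1.692000 + (-1.085472)) = 1.213407
p(0.48) ≈ 1.2134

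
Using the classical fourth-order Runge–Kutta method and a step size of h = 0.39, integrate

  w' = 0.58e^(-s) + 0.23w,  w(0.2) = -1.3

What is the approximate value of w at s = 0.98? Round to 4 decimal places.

-1.2705

RK4: k1 = f(s_n, w_n); k2 = f(s_n + h/2, w_n + (h/2)·k1); k3 = f(s_n + h/2, w_n + (h/2)·k2); k4 = f(s_n + h, w_n + h·k3); w_{n+1} = w_n + (h/6)·(k1 + 2k2 + 2k3 + k4).
s=0.200000, w=-1.300000:
  k1 = f(0.200000, -1.300000) = 0.175864
  k2 = f(0.395000, -1.265707) = 0.099622
  k3 = f(0.395000, -1.280574) = 0.096202
  k4 = f(0.590000, -1.262481) = 0.031139
  w ← -1.300000 + (0.39/6)·(k1 + 2k2 + 2k3 + k4) = -1.261088
s=0.590000, w=-1.261088:
  k1 = f(0.590000, -1.261088) = 0.031460
  k2 = f(0.785000, -1.254953) = -0.024090
  k3 = f(0.785000, -1.265785) = -0.026581
  k4 = f(0.980000, -1.271454) = -0.074754
  w ← -1.261088 + (0.39/6)·(k1 + 2k2 + 2k3 + k4) = -1.270489
w(0.98) ≈ -1.2705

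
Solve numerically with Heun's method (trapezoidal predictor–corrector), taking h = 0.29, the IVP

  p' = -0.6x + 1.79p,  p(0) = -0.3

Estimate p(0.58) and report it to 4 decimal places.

-0.9511

Heun: k1 = f(x_n, p_n); k2 = f(x_n + h, p_n + h·k1); p_{n+1} = p_n + (h/2)·(k1 + k2).
x=0.000000, p=-0.300000:
  k1 = f(0.000000, -0.300000) = -0.537000
  k2 = f(0.290000, -0.455730) = -0.989757
  p ← -0.300000 + (0.29/2)·(-0.537000 + (-0.989757)) = -0.521380
x=0.290000, p=-0.521380:
  k1 = f(0.290000, -0.521380) = -1.107270
  k2 = f(0.580000, -0.842488) = -1.856053
  p ← -0.521380 + (0.29/2)·(-1.107270 + (-1.856053)) = -0.951062
p(0.58) ≈ -0.9511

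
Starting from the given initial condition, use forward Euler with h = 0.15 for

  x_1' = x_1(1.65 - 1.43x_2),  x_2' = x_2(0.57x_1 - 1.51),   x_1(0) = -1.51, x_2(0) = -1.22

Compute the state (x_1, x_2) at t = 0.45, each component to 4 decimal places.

-4.3408, -0.2264

Euler on (x_1,x_2): x_1_{n+1} = x_1_n + h·x_1', x_2_{n+1} = x_2_n + h·x_2'.
0.000000: (-1.510000, -1.220000); f=(-5.125846, 2.892254) → (-2.278877, -0.786162)
0.150000: (-2.278877, -0.786162); f=(-6.322087, 2.208297) → (-3.227190, -0.454917)
0.300000: (-3.227190, -0.454917); f=(-7.424253, 1.523745) → (-4.340828, -0.226356)
(x_1(0.45), x_2(0.45)) ≈ (-4.3408, -0.2264)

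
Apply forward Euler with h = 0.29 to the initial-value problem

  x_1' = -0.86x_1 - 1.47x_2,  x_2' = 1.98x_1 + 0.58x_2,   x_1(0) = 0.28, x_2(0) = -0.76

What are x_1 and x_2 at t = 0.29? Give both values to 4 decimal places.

Euler on (x_1,x_2): x_1_{n+1} = x_1_n + h·x_1', x_2_{n+1} = x_2_n + h·x_2'.
0.000000: (0.280000, -0.760000); f=(0.876400, 0.113600) → (0.534156, -0.727056)
(x_1(0.29), x_2(0.29)) ≈ (0.5342, -0.7271)

0.5342, -0.7271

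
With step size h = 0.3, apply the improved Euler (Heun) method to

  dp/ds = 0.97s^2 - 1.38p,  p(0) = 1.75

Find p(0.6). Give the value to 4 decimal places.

Heun: k1 = f(s_n, p_n); k2 = f(s_n + h, p_n + h·k1); p_{n+1} = p_n + (h/2)·(k1 + k2).
s=0.000000, p=1.750000:
  k1 = f(0.000000, 1.750000) = -2.415000
  k2 = f(0.300000, 1.025500) = -1.327890
  p ← 1.750000 + (0.3/2)·(-2.415000 + (-1.327890)) = 1.188566
s=0.300000, p=1.188566:
  k1 = f(0.300000, 1.188566) = -1.552922
  k2 = f(0.600000, 0.722690) = -0.648112
  p ← 1.188566 + (0.3/2)·(-1.552922 + (-0.648112)) = 0.858411
p(0.6) ≈ 0.8584

0.8584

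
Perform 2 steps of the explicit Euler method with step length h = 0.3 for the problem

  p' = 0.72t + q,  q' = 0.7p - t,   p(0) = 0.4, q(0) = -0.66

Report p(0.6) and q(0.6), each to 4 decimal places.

Euler on (p,q): p_{n+1} = p_n + h·p', q_{n+1} = q_n + h·q'.
0.000000: (0.400000, -0.660000); f=(-0.660000, 0.280000) → (0.202000, -0.576000)
0.300000: (0.202000, -0.576000); f=(-0.360000, -0.158600) → (0.094000, -0.623580)
(p(0.6), q(0.6)) ≈ (0.0940, -0.6236)

0.0940, -0.6236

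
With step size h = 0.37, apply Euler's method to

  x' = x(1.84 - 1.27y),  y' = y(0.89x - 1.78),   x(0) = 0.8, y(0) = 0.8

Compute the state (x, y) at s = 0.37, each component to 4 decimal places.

Euler on (x,y): x_{n+1} = x_n + h·x', y_{n+1} = y_n + h·y'.
0.000000: (0.800000, 0.800000); f=(0.659200, -0.854400) → (1.043904, 0.483872)
(x(0.37), y(0.37)) ≈ (1.0439, 0.4839)

1.0439, 0.4839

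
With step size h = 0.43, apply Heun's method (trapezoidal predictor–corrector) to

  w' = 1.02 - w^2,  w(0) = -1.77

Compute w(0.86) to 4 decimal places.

Heun: k1 = f(x_n, w_n); k2 = f(x_n + h, w_n + h·k1); w_{n+1} = w_n + (h/2)·(k1 + k2).
x=0.000000, w=-1.770000:
  k1 = f(0.000000, -1.770000) = -2.112900
  k2 = f(0.430000, -2.678547) = -6.154614
  w ← -1.770000 + (0.43/2)·(-2.112900 + (-6.154614)) = -3.547516
x=0.430000, w=-3.547516:
  k1 = f(0.430000, -3.547516) = -11.564866
  k2 = f(0.860000, -8.520408) = -71.577353
  w ← -3.547516 + (0.43/2)·(-11.564866 + (-71.577353)) = -21.423093
w(0.86) ≈ -21.4231

-21.4231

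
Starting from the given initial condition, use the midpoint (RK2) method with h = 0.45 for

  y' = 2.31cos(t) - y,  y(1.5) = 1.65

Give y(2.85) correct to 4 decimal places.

-0.6786

Midpoint: k1 = f(t_n, y_n); k2 = f(t_n + h/2, y_n + (h/2)·k1); y_{n+1} = y_n + h·k2.
t=1.500000, y=1.650000:
  k1 = f(1.500000, 1.650000) = -1.486597
  k2 = f(1.725000, 1.315516) = -1.670316
  y ← 1.650000 + 0.45·(-1.670316) = 0.898358
t=1.950000, y=0.898358:
  k1 = f(1.950000, 0.898358) = -1.753475
  k2 = f(2.175000, 0.503826) = -1.816153
  y ← 0.898358 + 0.45·(-1.816153) = 0.081089
t=2.400000, y=0.081089:
  k1 = f(2.400000, 0.081089) = -1.784468
  k2 = f(2.625000, -0.320416) = -1.688145
  y ← 0.081089 + 0.45·(-1.688145) = -0.678576
y(2.85) ≈ -0.6786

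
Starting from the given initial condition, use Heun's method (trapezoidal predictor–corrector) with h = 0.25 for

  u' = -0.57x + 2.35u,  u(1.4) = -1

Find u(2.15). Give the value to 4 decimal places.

-7.2421

Heun: k1 = f(x_n, u_n); k2 = f(x_n + h, u_n + h·k1); u_{n+1} = u_n + (h/2)·(k1 + k2).
x=1.400000, u=-1.000000:
  k1 = f(1.400000, -1.000000) = -3.148000
  k2 = f(1.650000, -1.787000) = -5.139950
  u ← -1.000000 + (0.25/2)·(-3.148000 + (-5.139950)) = -2.035994
x=1.650000, u=-2.035994:
  k1 = f(1.650000, -2.035994) = -5.725085
  k2 = f(1.900000, -3.467265) = -9.231073
  u ← -2.035994 + (0.25/2)·(-5.725085 + (-9.231073)) = -3.905514
x=1.900000, u=-3.905514:
  k1 = f(1.900000, -3.905514) = -10.260957
  k2 = f(2.150000, -6.470753) = -16.431769
  u ← -3.905514 + (0.25/2)·(-10.260957 + (-16.431769)) = -7.242104
u(2.15) ≈ -7.2421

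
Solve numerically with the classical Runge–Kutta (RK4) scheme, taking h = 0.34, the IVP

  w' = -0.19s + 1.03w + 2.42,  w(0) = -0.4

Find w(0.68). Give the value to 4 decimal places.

RK4: k1 = f(s_n, w_n); k2 = f(s_n + h/2, w_n + (h/2)·k1); k3 = f(s_n + h/2, w_n + (h/2)·k2); k4 = f(s_n + h, w_n + h·k3); w_{n+1} = w_n + (h/6)·(k1 + 2k2 + 2k3 + k4).
s=0.000000, w=-0.400000:
  k1 = f(0.000000, -0.400000) = 2.008000
  k2 = f(0.170000, -0.058640) = 2.327301
  k3 = f(0.170000, -0.004359) = 2.383210
  k4 = f(0.340000, 0.410292) = 2.778000
  w ← -0.400000 + (0.34/6)·(k1 + 2k2 + 2k3 + k4) = 0.405065
s=0.340000, w=0.405065:
  k1 = f(0.340000, 0.405065) = 2.772617
  k2 = f(0.510000, 0.876409) = 3.225802
  k3 = f(0.510000, 0.953451) = 3.305154
  k4 = f(0.680000, 1.528817) = 3.865482
  w ← 0.405065 + (0.34/6)·(k1 + 2k2 + 2k3 + k4) = 1.521399
w(0.68) ≈ 1.5214

1.5214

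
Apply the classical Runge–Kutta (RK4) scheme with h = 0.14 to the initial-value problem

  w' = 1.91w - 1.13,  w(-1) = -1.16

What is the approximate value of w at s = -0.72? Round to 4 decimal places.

RK4: k1 = f(s_n, w_n); k2 = f(s_n + h/2, w_n + (h/2)·k1); k3 = f(s_n + h/2, w_n + (h/2)·k2); k4 = f(s_n + h, w_n + h·k3); w_{n+1} = w_n + (h/6)·(k1 + 2k2 + 2k3 + k4).
s=-1.000000, w=-1.160000:
  k1 = f(-1.000000, -1.160000) = -3.345600
  k2 = f(-0.930000, -1.394192) = -3.792907
  k3 = f(-0.930000, -1.425503) = -3.852712
  k4 = f(-0.860000, -1.699380) = -4.375815
  w ← -1.160000 + (0.14/6)·(k1 + 2k2 + 2k3 + k4) = -1.696962
s=-0.860000, w=-1.696962:
  k1 = f(-0.860000, -1.696962) = -4.371197
  k2 = f(-0.790000, -2.002946) = -4.955626
  k3 = f(-0.790000, -2.043856) = -5.033764
  k4 = f(-0.720000, -2.401689) = -5.717226
  w ← -1.696962 + (0.14/6)·(k1 + 2k2 + 2k3 + k4) = -2.398530
w(-0.72) ≈ -2.3985

-2.3985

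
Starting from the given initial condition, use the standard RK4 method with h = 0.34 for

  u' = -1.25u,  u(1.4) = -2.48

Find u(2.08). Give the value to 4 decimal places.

-1.0603

RK4: k1 = f(t_n, u_n); k2 = f(t_n + h/2, u_n + (h/2)·k1); k3 = f(t_n + h/2, u_n + (h/2)·k2); k4 = f(t_n + h, u_n + h·k3); u_{n+1} = u_n + (h/6)·(k1 + 2k2 + 2k3 + k4).
t=1.400000, u=-2.480000:
  k1 = f(1.400000, -2.480000) = 3.100000
  k2 = f(1.570000, -1.953000) = 2.441250
  k3 = f(1.570000, -2.064987) = 2.581234
  k4 = f(1.740000, -1.602380) = 2.002975
  u ← -2.480000 + (0.34/6)·(k1 + 2k2 + 2k3 + k4) = -1.621616
t=1.740000, u=-1.621616:
  k1 = f(1.740000, -1.621616) = 2.027021
  k2 = f(1.910000, -1.277023) = 1.596279
  k3 = f(1.910000, -1.350249) = 1.687811
  k4 = f(2.080000, -1.047761) = 1.309701
  u ← -1.621616 + (0.34/6)·(k1 + 2k2 + 2k3 + k4) = -1.060339
u(2.08) ≈ -1.0603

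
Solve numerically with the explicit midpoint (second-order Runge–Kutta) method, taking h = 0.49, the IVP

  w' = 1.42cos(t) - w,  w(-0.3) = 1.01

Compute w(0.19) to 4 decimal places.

1.1682

Midpoint: k1 = f(t_n, w_n); k2 = f(t_n + h/2, w_n + (h/2)·k1); w_{n+1} = w_n + h·k2.
t=-0.300000, w=1.010000:
  k1 = f(-0.300000, 1.010000) = 0.346578
  k2 = f(-0.055000, 1.094912) = 0.322941
  w ← 1.010000 + 0.49·0.322941 = 1.168241
w(0.19) ≈ 1.1682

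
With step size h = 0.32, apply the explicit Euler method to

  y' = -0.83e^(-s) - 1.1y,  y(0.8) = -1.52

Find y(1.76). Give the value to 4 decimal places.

Euler: y_{n+1} = y_n + h·f(s_n, y_n).
s=0.800000, y=-1.520000: f=1.299057 → y ← -1.520000 + 0.32·1.299057 = -1.104302
s=1.120000, y=-1.104302: f=0.943920 → y ← -1.104302 + 0.32·0.943920 = -0.802247
s=1.440000, y=-0.802247: f=0.685822 → y ← -0.802247 + 0.32·0.685822 = -0.582784
y(1.76) ≈ -0.5828

-0.5828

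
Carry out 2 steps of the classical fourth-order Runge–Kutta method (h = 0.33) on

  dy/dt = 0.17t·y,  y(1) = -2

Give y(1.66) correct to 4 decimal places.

RK4: k1 = f(t_n, y_n); k2 = f(t_n + h/2, y_n + (h/2)·k1); k3 = f(t_n + h/2, y_n + (h/2)·k2); k4 = f(t_n + h, y_n + h·k3); y_{n+1} = y_n + (h/6)·(k1 + 2k2 + 2k3 + k4).
t=1.000000, y=-2.000000:
  k1 = f(1.000000, -2.000000) = -0.340000
  k2 = f(1.165000, -2.056100) = -0.407211
  k3 = f(1.165000, -2.067190) = -0.409407
  k4 = f(1.330000, -2.135104) = -0.482747
  y ← -2.000000 + (0.33/6)·(k1 + 2k2 + 2k3 + k4) = -2.135079
t=1.330000, y=-2.135079:
  k1 = f(1.330000, -2.135079) = -0.482741
  k2 = f(1.495000, -2.214731) = -0.562874
  k3 = f(1.495000, -2.227953) = -0.566234
  k4 = f(1.660000, -2.321936) = -0.655250
  y ← -2.135079 + (0.33/6)·(k1 + 2k2 + 2k3 + k4) = -2.321870
y(1.66) ≈ -2.3219

-2.3219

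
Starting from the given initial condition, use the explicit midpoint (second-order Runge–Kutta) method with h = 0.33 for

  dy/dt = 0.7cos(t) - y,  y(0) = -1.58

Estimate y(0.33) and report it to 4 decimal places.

Midpoint: k1 = f(t_n, y_n); k2 = f(t_n + h/2, y_n + (h/2)·k1); y_{n+1} = y_n + h·k2.
t=0.000000, y=-1.580000:
  k1 = f(0.000000, -1.580000) = 2.280000
  k2 = f(0.165000, -1.203800) = 1.894293
  y ← -1.580000 + 0.33·1.894293 = -0.954883
y(0.33) ≈ -0.9549

-0.9549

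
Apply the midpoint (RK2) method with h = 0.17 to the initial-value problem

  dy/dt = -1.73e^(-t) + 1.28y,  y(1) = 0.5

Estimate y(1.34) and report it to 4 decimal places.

Midpoint: k1 = f(t_n, y_n); k2 = f(t_n + h/2, y_n + (h/2)·k1); y_{n+1} = y_n + h·k2.
t=1.000000, y=0.500000:
  k1 = f(1.000000, 0.500000) = 0.003569
  k2 = f(1.085000, 0.500303) = 0.055818
  y ← 0.500000 + 0.17·0.055818 = 0.509489
t=1.170000, y=0.509489:
  k1 = f(1.170000, 0.509489) = 0.115211
  k2 = f(1.255000, 0.519282) = 0.171500
  y ← 0.509489 + 0.17·0.171500 = 0.538644
y(1.34) ≈ 0.5386

0.5386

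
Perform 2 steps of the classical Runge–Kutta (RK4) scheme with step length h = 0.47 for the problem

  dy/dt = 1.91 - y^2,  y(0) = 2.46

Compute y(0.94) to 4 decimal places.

1.4468

RK4: k1 = f(t_n, y_n); k2 = f(t_n + h/2, y_n + (h/2)·k1); k3 = f(t_n + h/2, y_n + (h/2)·k2); k4 = f(t_n + h, y_n + h·k3); y_{n+1} = y_n + (h/6)·(k1 + 2k2 + 2k3 + k4).
t=0.000000, y=2.460000:
  k1 = f(0.000000, 2.460000) = -4.141600
  k2 = f(0.235000, 1.486724) = -0.300348
  k3 = f(0.235000, 2.389418) = -3.799319
  k4 = f(0.470000, 0.674320) = 1.455293
  y ← 2.460000 + (0.47/6)·(k1 + 2k2 + 2k3 + k4) = 1.607291
t=0.470000, y=1.607291:
  k1 = f(0.470000, 1.607291) = -0.673386
  k2 = f(0.705000, 1.449046) = -0.189734
  k3 = f(0.705000, 1.562704) = -0.532044
  k4 = f(0.940000, 1.357231) = 0.067924
  y ← 1.607291 + (0.47/6)·(k1 + 2k2 + 2k3 + k4) = 1.446785
y(0.94) ≈ 1.4468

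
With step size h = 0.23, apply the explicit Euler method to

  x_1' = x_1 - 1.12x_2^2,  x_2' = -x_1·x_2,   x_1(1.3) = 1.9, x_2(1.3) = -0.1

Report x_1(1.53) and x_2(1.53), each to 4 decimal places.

Euler on (x_1,x_2): x_1_{n+1} = x_1_n + h·x_1', x_2_{n+1} = x_2_n + h·x_2'.
1.300000: (1.900000, -0.100000); f=(1.888800, 0.190000) → (2.334424, -0.056300)
(x_1(1.53), x_2(1.53)) ≈ (2.3344, -0.0563)

2.3344, -0.0563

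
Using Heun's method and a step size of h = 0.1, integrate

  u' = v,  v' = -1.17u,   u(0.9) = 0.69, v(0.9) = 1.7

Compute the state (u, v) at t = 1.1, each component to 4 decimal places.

1.0119, 1.4998

Heun on (u,v): k1 = f(t_n, state_n); k2 = f(t_n + h, state_n + h·k1); state_{n+1} = state_n + (h/2)·(k1 + k2).
0.900000: (0.690000, 1.700000)
  k1 = (1.700000, -0.807300)
  predictor → (0.860000, 1.619270)
  k2 = (1.619270, -1.006200)
  → (0.855963, 1.609325)
1.000000: (0.855963, 1.609325)
  k1 = (1.609325, -1.001477)
  predictor → (1.016896, 1.509177)
  k2 = (1.509177, -1.189768)
  → (1.011889, 1.499763)
(u(1.1), v(1.1)) ≈ (1.0119, 1.4998)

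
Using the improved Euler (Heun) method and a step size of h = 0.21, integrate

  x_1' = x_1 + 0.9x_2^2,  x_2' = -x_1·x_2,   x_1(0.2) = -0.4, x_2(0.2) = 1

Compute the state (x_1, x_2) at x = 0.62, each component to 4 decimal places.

-0.0753, 1.1183

Heun on (x_1,x_2): k1 = f(x_n, state_n); k2 = f(x_n + h, state_n + h·k1); state_{n+1} = state_n + (h/2)·(k1 + k2).
0.200000: (-0.400000, 1.000000)
  k1 = (0.500000, 0.400000)
  predictor → (-0.295000, 1.084000)
  k2 = (0.762550, 0.319780)
  → (-0.267432, 1.075577)
0.410000: (-0.267432, 1.075577)
  k1 = (0.773747, 0.287644)
  predictor → (-0.104945, 1.135982)
  k2 = (1.056464, 0.119216)
  → (-0.075260, 1.118297)
(x_1(0.62), x_2(0.62)) ≈ (-0.0753, 1.1183)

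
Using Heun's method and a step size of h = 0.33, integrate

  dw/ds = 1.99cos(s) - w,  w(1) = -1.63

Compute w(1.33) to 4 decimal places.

Heun: k1 = f(s_n, w_n); k2 = f(s_n + h, w_n + h·k1); w_{n+1} = w_n + (h/2)·(k1 + k2).
s=1.000000, w=-1.630000:
  k1 = f(1.000000, -1.630000) = 2.705202
  k2 = f(1.330000, -0.737283) = 1.211851
  w ← -1.630000 + (0.33/2)·(2.705202 + 1.211851) = -0.983686
w(1.33) ≈ -0.9837

-0.9837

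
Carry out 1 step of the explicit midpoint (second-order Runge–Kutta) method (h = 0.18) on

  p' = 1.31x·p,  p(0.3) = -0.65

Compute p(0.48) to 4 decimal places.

Midpoint: k1 = f(x_n, p_n); k2 = f(x_n + h/2, p_n + (h/2)·k1); p_{n+1} = p_n + h·k2.
x=0.300000, p=-0.650000:
  k1 = f(0.300000, -0.650000) = -0.255450
  k2 = f(0.390000, -0.672991) = -0.343831
  p ← -0.650000 + 0.18·(-0.343831) = -0.711890
p(0.48) ≈ -0.7119

-0.7119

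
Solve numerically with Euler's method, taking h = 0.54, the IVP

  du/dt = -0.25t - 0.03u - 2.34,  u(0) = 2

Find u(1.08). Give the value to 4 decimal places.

-0.6439

Euler: u_{n+1} = u_n + h·f(t_n, u_n).
t=0.000000, u=2.000000: f=-2.400000 → u ← 2.000000 + 0.54·(-2.400000) = 0.704000
t=0.540000, u=0.704000: f=-2.496120 → u ← 0.704000 + 0.54·(-2.496120) = -0.643905
u(1.08) ≈ -0.6439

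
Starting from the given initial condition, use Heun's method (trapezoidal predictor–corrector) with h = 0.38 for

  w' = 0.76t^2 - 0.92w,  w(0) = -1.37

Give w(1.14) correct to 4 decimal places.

-0.1720

Heun: k1 = f(t_n, w_n); k2 = f(t_n + h, w_n + h·k1); w_{n+1} = w_n + (h/2)·(k1 + k2).
t=0.000000, w=-1.370000:
  k1 = f(0.000000, -1.370000) = 1.260400
  k2 = f(0.380000, -0.891048) = 0.929508
  w ← -1.370000 + (0.38/2)·(1.260400 + 0.929508) = -0.953917
t=0.380000, w=-0.953917:
  k1 = f(0.380000, -0.953917) = 0.987348
  k2 = f(0.760000, -0.578725) = 0.971403
  w ← -0.953917 + (0.38/2)·(0.987348 + 0.971403) = -0.581755
t=0.760000, w=-0.581755:
  k1 = f(0.760000, -0.581755) = 0.974190
  k2 = f(1.140000, -0.211562) = 1.182333
  w ← -0.581755 + (0.38/2)·(0.974190 + 1.182333) = -0.172015
w(1.14) ≈ -0.1720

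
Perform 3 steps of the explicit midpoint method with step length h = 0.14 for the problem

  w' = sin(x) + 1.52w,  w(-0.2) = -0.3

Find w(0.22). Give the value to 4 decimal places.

-0.5752

Midpoint: k1 = f(x_n, w_n); k2 = f(x_n + h/2, w_n + (h/2)·k1); w_{n+1} = w_n + h·k2.
x=-0.200000, w=-0.300000:
  k1 = f(-0.200000, -0.300000) = -0.654669
  k2 = f(-0.130000, -0.345827) = -0.655291
  w ← -0.300000 + 0.14·(-0.655291) = -0.391741
x=-0.060000, w=-0.391741:
  k1 = f(-0.060000, -0.391741) = -0.655410
  k2 = f(0.010000, -0.437619) = -0.655182
  w ← -0.391741 + 0.14·(-0.655182) = -0.483466
x=0.080000, w=-0.483466:
  k1 = f(0.080000, -0.483466) = -0.654954
  k2 = f(0.150000, -0.529313) = -0.655118
  w ← -0.483466 + 0.14·(-0.655118) = -0.575183
w(0.22) ≈ -0.5752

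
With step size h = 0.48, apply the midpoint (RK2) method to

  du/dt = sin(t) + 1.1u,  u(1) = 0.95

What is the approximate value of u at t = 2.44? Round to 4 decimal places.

7.4697

Midpoint: k1 = f(t_n, u_n); k2 = f(t_n + h/2, u_n + (h/2)·k1); u_{n+1} = u_n + h·k2.
t=1.000000, u=0.950000:
  k1 = f(1.000000, 0.950000) = 1.886471
  k2 = f(1.240000, 1.402753) = 2.488812
  u ← 0.950000 + 0.48·2.488812 = 2.144630
t=1.480000, u=2.144630:
  k1 = f(1.480000, 2.144630) = 3.354974
  k2 = f(1.720000, 2.949824) = 4.233696
  u ← 2.144630 + 0.48·4.233696 = 4.176804
t=1.960000, u=4.176804:
  k1 = f(1.960000, 4.176804) = 5.519696
  k2 = f(2.200000, 5.501531) = 6.860180
  u ← 4.176804 + 0.48·6.860180 = 7.469690
u(2.44) ≈ 7.4697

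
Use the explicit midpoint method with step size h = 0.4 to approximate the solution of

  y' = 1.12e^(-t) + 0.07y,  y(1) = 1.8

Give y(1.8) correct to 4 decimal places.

2.1368

Midpoint: k1 = f(t_n, y_n); k2 = f(t_n + h/2, y_n + (h/2)·k1); y_{n+1} = y_n + h·k2.
t=1.000000, y=1.800000:
  k1 = f(1.000000, 1.800000) = 0.538025
  k2 = f(1.200000, 1.907605) = 0.470870
  y ← 1.800000 + 0.4·0.470870 = 1.988348
t=1.400000, y=1.988348:
  k1 = f(1.400000, 1.988348) = 0.415373
  k2 = f(1.600000, 2.071423) = 0.371124
  y ← 1.988348 + 0.4·0.371124 = 2.136797
y(1.8) ≈ 2.1368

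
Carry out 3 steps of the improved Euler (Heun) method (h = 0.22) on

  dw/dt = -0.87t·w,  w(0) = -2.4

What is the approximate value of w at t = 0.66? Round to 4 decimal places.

Heun: k1 = f(t_n, w_n); k2 = f(t_n + h, w_n + h·k1); w_{n+1} = w_n + (h/2)·(k1 + k2).
t=0.000000, w=-2.400000:
  k1 = f(0.000000, -2.400000) = 0.000000
  k2 = f(0.220000, -2.400000) = 0.459360
  w ← -2.400000 + (0.22/2)·(0.000000 + 0.459360) = -2.349470
t=0.220000, w=-2.349470:
  k1 = f(0.220000, -2.349470) = 0.449689
  k2 = f(0.440000, -2.250539) = 0.861506
  w ← -2.349470 + (0.22/2)·(0.449689 + 0.861506) = -2.205239
t=0.440000, w=-2.205239:
  k1 = f(0.440000, -2.205239) = 0.844165
  k2 = f(0.660000, -2.019523) = 1.159610
  w ← -2.205239 + (0.22/2)·(0.844165 + 1.159610) = -1.984824
w(0.66) ≈ -1.9848

-1.9848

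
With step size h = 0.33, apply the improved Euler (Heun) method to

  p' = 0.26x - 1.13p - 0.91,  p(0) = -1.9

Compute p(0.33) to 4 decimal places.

-1.5537

Heun: k1 = f(x_n, p_n); k2 = f(x_n + h, p_n + h·k1); p_{n+1} = p_n + (h/2)·(k1 + k2).
x=0.000000, p=-1.900000:
  k1 = f(0.000000, -1.900000) = 1.237000
  k2 = f(0.330000, -1.491790) = 0.861523
  p ← -1.900000 + (0.33/2)·(1.237000 + 0.861523) = -1.553744
p(0.33) ≈ -1.5537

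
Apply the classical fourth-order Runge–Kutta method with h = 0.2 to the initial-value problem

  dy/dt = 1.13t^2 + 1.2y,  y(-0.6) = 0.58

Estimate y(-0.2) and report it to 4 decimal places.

RK4: k1 = f(t_n, y_n); k2 = f(t_n + h/2, y_n + (h/2)·k1); k3 = f(t_n + h/2, y_n + (h/2)·k2); k4 = f(t_n + h, y_n + h·k3); y_{n+1} = y_n + (h/6)·(k1 + 2k2 + 2k3 + k4).
t=-0.600000, y=0.580000:
  k1 = f(-0.600000, 0.580000) = 1.102800
  k2 = f(-0.500000, 0.690280) = 1.110836
  k3 = f(-0.500000, 0.691084) = 1.111800
  k4 = f(-0.400000, 0.802360) = 1.143632
  y ← 0.580000 + (0.2/6)·(k1 + 2k2 + 2k3 + k4) = 0.803057
t=-0.400000, y=0.803057:
  k1 = f(-0.400000, 0.803057) = 1.144468
  k2 = f(-0.300000, 0.917504) = 1.202704
  k3 = f(-0.300000, 0.923327) = 1.209693
  k4 = f(-0.200000, 1.044995) = 1.299194
  y ← 0.803057 + (0.2/6)·(k1 + 2k2 + 2k3 + k4) = 1.045339
y(-0.2) ≈ 1.0453

1.0453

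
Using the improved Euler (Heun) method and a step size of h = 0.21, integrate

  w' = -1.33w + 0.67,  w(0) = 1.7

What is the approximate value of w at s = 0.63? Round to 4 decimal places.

1.0283

Heun: k1 = f(s_n, w_n); k2 = f(s_n + h, w_n + h·k1); w_{n+1} = w_n + (h/2)·(k1 + k2).
s=0.000000, w=1.700000:
  k1 = f(0.000000, 1.700000) = -1.591000
  k2 = f(0.210000, 1.365890) = -1.146634
  w ← 1.700000 + (0.21/2)·(-1.591000 + (-1.146634)) = 1.412548
s=0.210000, w=1.412548:
  k1 = f(0.210000, 1.412548) = -1.208689
  k2 = f(0.420000, 1.158724) = -0.871102
  w ← 1.412548 + (0.21/2)·(-1.208689 + (-0.871102)) = 1.194170
s=0.420000, w=1.194170:
  k1 = f(0.420000, 1.194170) = -0.918247
  k2 = f(0.630000, 1.001339) = -0.661780
  w ← 1.194170 + (0.21/2)·(-0.918247 + (-0.661780)) = 1.028267
w(0.63) ≈ 1.0283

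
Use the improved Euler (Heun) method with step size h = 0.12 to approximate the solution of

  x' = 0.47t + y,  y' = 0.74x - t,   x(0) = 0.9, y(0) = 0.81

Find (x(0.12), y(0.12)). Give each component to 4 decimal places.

1.0054, 0.8870

Heun on (x,y): k1 = f(t_n, state_n); k2 = f(t_n + h, state_n + h·k1); state_{n+1} = state_n + (h/2)·(k1 + k2).
0.000000: (0.900000, 0.810000)
  k1 = (0.810000, 0.666000)
  predictor → (0.997200, 0.889920)
  k2 = (0.946320, 0.617928)
  → (1.005379, 0.887036)
(x(0.12), y(0.12)) ≈ (1.0054, 0.8870)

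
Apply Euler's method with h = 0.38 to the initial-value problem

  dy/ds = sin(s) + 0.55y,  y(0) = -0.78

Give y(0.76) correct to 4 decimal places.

Euler: y_{n+1} = y_n + h·f(s_n, y_n).
s=0.000000, y=-0.780000: f=-0.429000 → y ← -0.780000 + 0.38·(-0.429000) = -0.943020
s=0.380000, y=-0.943020: f=-0.147741 → y ← -0.943020 + 0.38·(-0.147741) = -0.999161
y(0.76) ≈ -0.9992

-0.9992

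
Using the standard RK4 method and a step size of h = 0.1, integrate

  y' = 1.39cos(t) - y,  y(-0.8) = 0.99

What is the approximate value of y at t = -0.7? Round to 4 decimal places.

0.9926

RK4: k1 = f(t_n, y_n); k2 = f(t_n + h/2, y_n + (h/2)·k1); k3 = f(t_n + h/2, y_n + (h/2)·k2); k4 = f(t_n + h, y_n + h·k3); y_{n+1} = y_n + (h/6)·(k1 + 2k2 + 2k3 + k4).
t=-0.800000, y=0.990000:
  k1 = f(-0.800000, 0.990000) = -0.021578
  k2 = f(-0.750000, 0.988921) = 0.028126
  k3 = f(-0.750000, 0.991406) = 0.025641
  k4 = f(-0.700000, 0.992564) = 0.070567
  y ← 0.990000 + (0.1/6)·(k1 + 2k2 + 2k3 + k4) = 0.992609
y(-0.7) ≈ 0.9926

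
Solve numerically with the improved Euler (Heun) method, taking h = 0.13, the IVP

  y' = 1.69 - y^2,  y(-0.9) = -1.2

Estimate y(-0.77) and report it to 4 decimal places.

-1.1625

Heun: k1 = f(t_n, y_n); k2 = f(t_n + h, y_n + h·k1); y_{n+1} = y_n + (h/2)·(k1 + k2).
t=-0.900000, y=-1.200000:
  k1 = f(-0.900000, -1.200000) = 0.250000
  k2 = f(-0.770000, -1.167500) = 0.326944
  y ← -1.200000 + (0.13/2)·(0.250000 + 0.326944) = -1.162499
y(-0.77) ≈ -1.1625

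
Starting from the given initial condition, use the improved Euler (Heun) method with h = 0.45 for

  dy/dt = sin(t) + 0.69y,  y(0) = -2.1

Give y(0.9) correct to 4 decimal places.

-3.4393

Heun: k1 = f(t_n, y_n); k2 = f(t_n + h, y_n + h·k1); y_{n+1} = y_n + (h/2)·(k1 + k2).
t=0.000000, y=-2.100000:
  k1 = f(0.000000, -2.100000) = -1.449000
  k2 = f(0.450000, -2.752050) = -1.463949
  y ← -2.100000 + (0.45/2)·(-1.449000 + (-1.463949)) = -2.755414
t=0.450000, y=-2.755414:
  k1 = f(0.450000, -2.755414) = -1.466270
  k2 = f(0.900000, -3.415235) = -1.573185
  y ← -2.755414 + (0.45/2)·(-1.466270 + (-1.573185)) = -3.439291
y(0.9) ≈ -3.4393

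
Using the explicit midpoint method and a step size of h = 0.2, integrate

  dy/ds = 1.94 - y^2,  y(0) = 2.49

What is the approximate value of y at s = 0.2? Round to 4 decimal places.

2.0260

Midpoint: k1 = f(s_n, y_n); k2 = f(s_n + h/2, y_n + (h/2)·k1); y_{n+1} = y_n + h·k2.
s=0.000000, y=2.490000:
  k1 = f(0.000000, 2.490000) = -4.260100
  k2 = f(0.100000, 2.063990) = -2.320055
  y ← 2.490000 + 0.2·(-2.320055) = 2.025989
y(0.2) ≈ 2.0260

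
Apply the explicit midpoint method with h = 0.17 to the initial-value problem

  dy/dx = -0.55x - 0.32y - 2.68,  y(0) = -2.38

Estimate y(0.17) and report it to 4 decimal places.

Midpoint: k1 = f(x_n, y_n); k2 = f(x_n + h/2, y_n + (h/2)·k1); y_{n+1} = y_n + h·k2.
x=0.000000, y=-2.380000:
  k1 = f(0.000000, -2.380000) = -1.918400
  k2 = f(0.085000, -2.543064) = -1.912970
  y ← -2.380000 + 0.17·(-1.912970) = -2.705205
y(0.17) ≈ -2.7052

-2.7052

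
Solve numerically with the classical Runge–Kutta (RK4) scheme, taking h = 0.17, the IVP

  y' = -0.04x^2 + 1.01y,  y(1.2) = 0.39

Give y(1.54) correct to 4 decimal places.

0.5196

RK4: k1 = f(x_n, y_n); k2 = f(x_n + h/2, y_n + (h/2)·k1); k3 = f(x_n + h/2, y_n + (h/2)·k2); k4 = f(x_n + h, y_n + h·k3); y_{n+1} = y_n + (h/6)·(k1 + 2k2 + 2k3 + k4).
x=1.200000, y=0.390000:
  k1 = f(1.200000, 0.390000) = 0.336300
  k2 = f(1.285000, 0.418585) = 0.356722
  k3 = f(1.285000, 0.420321) = 0.358476
  k4 = f(1.370000, 0.450941) = 0.380374
  y ← 0.390000 + (0.17/6)·(k1 + 2k2 + 2k3 + k4) = 0.450834
x=1.370000, y=0.450834:
  k1 = f(1.370000, 0.450834) = 0.380266
  k2 = f(1.455000, 0.483156) = 0.403307
  k3 = f(1.455000, 0.485115) = 0.405285
  k4 = f(1.540000, 0.519732) = 0.430065
  y ← 0.450834 + (0.17/6)·(k1 + 2k2 + 2k3 + k4) = 0.519613
y(1.54) ≈ 0.5196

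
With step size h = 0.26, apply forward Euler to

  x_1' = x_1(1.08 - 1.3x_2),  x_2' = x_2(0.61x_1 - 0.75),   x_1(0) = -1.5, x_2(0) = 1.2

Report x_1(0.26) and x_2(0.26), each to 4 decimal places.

Euler on (x_1,x_2): x_1_{n+1} = x_1_n + h·x_1', x_2_{n+1} = x_2_n + h·x_2'.
0.000000: (-1.500000, 1.200000); f=(0.720000, -1.998000) → (-1.312800, 0.680520)
(x_1(0.26), x_2(0.26)) ≈ (-1.3128, 0.6805)

-1.3128, 0.6805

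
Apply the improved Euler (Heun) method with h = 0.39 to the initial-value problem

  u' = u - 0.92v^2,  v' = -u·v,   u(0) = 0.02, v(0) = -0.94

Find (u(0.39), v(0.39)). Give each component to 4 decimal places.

-0.3471, -0.9889

Heun on (u,v): k1 = f(t_n, state_n); k2 = f(t_n + h, state_n + h·k1); state_{n+1} = state_n + (h/2)·(k1 + k2).
0.000000: (0.020000, -0.940000)
  k1 = (-0.792912, 0.018800)
  predictor → (-0.289236, -0.932668)
  k2 = (-1.089516, -0.269761)
  → (-0.347073, -0.988937)
(u(0.39), v(0.39)) ≈ (-0.3471, -0.9889)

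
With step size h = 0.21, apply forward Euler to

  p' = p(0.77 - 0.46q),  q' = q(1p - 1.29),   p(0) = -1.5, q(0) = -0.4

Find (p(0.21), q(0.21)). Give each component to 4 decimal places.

Euler on (p,q): p_{n+1} = p_n + h·p', q_{n+1} = q_n + h·q'.
0.000000: (-1.500000, -0.400000); f=(-1.431000, 1.116000) → (-1.800510, -0.165640)
(p(0.21), q(0.21)) ≈ (-1.8005, -0.1656)

-1.8005, -0.1656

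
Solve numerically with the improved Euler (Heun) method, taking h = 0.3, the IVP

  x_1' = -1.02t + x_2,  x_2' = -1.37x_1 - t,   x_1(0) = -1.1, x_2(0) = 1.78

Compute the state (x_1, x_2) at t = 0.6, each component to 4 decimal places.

Heun on (x_1,x_2): k1 = f(t_n, state_n); k2 = f(t_n + h, state_n + h·k1); state_{n+1} = state_n + (h/2)·(k1 + k2).
0.000000: (-1.100000, 1.780000)
  k1 = (1.780000, 1.507000)
  predictor → (-0.566000, 2.232100)
  k2 = (1.926100, 0.475420)
  → (-0.544085, 2.077363)
0.300000: (-0.544085, 2.077363)
  k1 = (1.771363, 0.445396)
  predictor → (-0.012676, 2.210982)
  k2 = (1.598982, -0.582634)
  → (-0.038533, 2.056777)
(x_1(0.6), x_2(0.6)) ≈ (-0.0385, 2.0568)

-0.0385, 2.0568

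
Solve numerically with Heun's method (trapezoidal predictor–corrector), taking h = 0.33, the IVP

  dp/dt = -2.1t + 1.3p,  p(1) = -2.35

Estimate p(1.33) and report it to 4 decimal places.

Heun: k1 = f(t_n, p_n); k2 = f(t_n + h, p_n + h·k1); p_{n+1} = p_n + (h/2)·(k1 + k2).
t=1.000000, p=-2.350000:
  k1 = f(1.000000, -2.350000) = -5.155000
  k2 = f(1.330000, -4.051150) = -8.059495
  p ← -2.350000 + (0.33/2)·(-5.155000 + (-8.059495)) = -4.530392
p(1.33) ≈ -4.5304

-4.5304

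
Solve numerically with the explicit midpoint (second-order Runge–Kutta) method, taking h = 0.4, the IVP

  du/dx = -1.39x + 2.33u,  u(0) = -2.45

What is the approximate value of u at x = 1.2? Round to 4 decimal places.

Midpoint: k1 = f(x_n, u_n); k2 = f(x_n + h/2, u_n + (h/2)·k1); u_{n+1} = u_n + h·k2.
x=0.000000, u=-2.450000:
  k1 = f(0.000000, -2.450000) = -5.708500
  k2 = f(0.200000, -3.591700) = -8.646661
  u ← -2.450000 + 0.4·(-8.646661) = -5.908664
x=0.400000, u=-5.908664:
  k1 = f(0.400000, -5.908664) = -14.323188
  k2 = f(0.600000, -8.773302) = -21.275794
  u ← -5.908664 + 0.4·(-21.275794) = -14.418982
x=0.800000, u=-14.418982:
  k1 = f(0.800000, -14.418982) = -34.708228
  k2 = f(1.000000, -21.360627) = -51.160262
  u ← -14.418982 + 0.4·(-51.160262) = -34.883087
u(1.2) ≈ -34.8831

-34.8831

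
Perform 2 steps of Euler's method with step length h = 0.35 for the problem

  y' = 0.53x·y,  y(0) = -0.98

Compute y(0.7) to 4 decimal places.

Euler: y_{n+1} = y_n + h·f(x_n, y_n).
x=0.000000, y=-0.980000: f=0.000000 → y ← -0.980000 + 0.35·0.000000 = -0.980000
x=0.350000, y=-0.980000: f=-0.181790 → y ← -0.980000 + 0.35·(-0.181790) = -1.043627
y(0.7) ≈ -1.0436

-1.0436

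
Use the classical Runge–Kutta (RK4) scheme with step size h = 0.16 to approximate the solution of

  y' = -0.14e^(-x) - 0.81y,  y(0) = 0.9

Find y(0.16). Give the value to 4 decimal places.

0.7712

RK4: k1 = f(x_n, y_n); k2 = f(x_n + h/2, y_n + (h/2)·k1); k3 = f(x_n + h/2, y_n + (h/2)·k2); k4 = f(x_n + h, y_n + h·k3); y_{n+1} = y_n + (h/6)·(k1 + 2k2 + 2k3 + k4).
x=0.000000, y=0.900000:
  k1 = f(0.000000, 0.900000) = -0.869000
  k2 = f(0.080000, 0.830480) = -0.801925
  k3 = f(0.080000, 0.835846) = -0.806272
  k4 = f(0.160000, 0.770997) = -0.743807
  y ← 0.900000 + (0.16/6)·(k1 + 2k2 + 2k3 + k4) = 0.771221
y(0.16) ≈ 0.7712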